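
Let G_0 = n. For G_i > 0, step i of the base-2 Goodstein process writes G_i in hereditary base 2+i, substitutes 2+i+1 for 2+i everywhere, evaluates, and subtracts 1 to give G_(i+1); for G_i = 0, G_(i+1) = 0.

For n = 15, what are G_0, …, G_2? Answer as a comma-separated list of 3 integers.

step 0: 15 = 2^(2 + 1) + 2^2 + 2 + 1; sub 3 for 2: 3^(3 + 1) + 3^3 + 3 + 1; = 112; G_1 = 112−1 = 111
step 1: 111 = 3^(3 + 1) + 3^3 + 3; sub 4 for 3: 4^(4 + 1) + 4^4 + 4; = 1284; G_2 = 1284−1 = 1283

15, 111, 1283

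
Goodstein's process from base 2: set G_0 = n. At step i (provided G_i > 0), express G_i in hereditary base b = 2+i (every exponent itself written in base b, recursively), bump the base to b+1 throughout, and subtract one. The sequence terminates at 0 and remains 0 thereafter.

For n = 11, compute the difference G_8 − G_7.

67328168473

step 0: 11 = 2^(2 + 1) + 2 + 1; sub 3 for 2: 3^(3 + 1) + 3 + 1; = 85; G_1 = 85−1 = 84
step 1: 84 = 3^(3 + 1) + 3; sub 4 for 3: 4^(4 + 1) + 4; = 1028; G_2 = 1028−1 = 1027
step 2: 1027 = 4^(4 + 1) + 3; sub 5 for 4: 5^(5 + 1) + 3; = 15628; G_3 = 15628−1 = 15627
step 3: 15627 = 5^(5 + 1) + 2; sub 6 for 5: 6^(6 + 1) + 2; = 279938; G_4 = 279938−1 = 279937
step 4: 279937 = 6^(6 + 1) + 1; sub 7 for 6: 7^(7 + 1) + 1; = 5764802; G_5 = 5764802−1 = 5764801
step 5: 5764801 = 7^(7 + 1); sub 8 for 7: 8^(8 + 1); = 134217728; G_6 = 134217728−1 = 134217727
step 6: 134217727 = 7·8^8 + 7·8^7 + 7·8^6 + 7·8^5 + 7·8^4 + 7·8^3 + 7·8^2 + 7·8 + 7; sub 9 for 8: 7·9^9 + 7·9^7 + 7·9^6 + 7·9^5 + 7·9^4 + 7·9^3 + 7·9^2 + 7·9 + 7; = 2749609303; G_7 = 2749609303−1 = 2749609302
step 7: 2749609302 = 7·9^9 + 7·9^7 + 7·9^6 + 7·9^5 + 7·9^4 + 7·9^3 + 7·9^2 + 7·9 + 6; sub 10 for 9: 7·10^10 + 7·10^7 + 7·10^6 + 7·10^5 + 7·10^4 + 7·10^3 + 7·10^2 + 7·10 + 6; = 70077777776; G_8 = 70077777776−1 = 70077777775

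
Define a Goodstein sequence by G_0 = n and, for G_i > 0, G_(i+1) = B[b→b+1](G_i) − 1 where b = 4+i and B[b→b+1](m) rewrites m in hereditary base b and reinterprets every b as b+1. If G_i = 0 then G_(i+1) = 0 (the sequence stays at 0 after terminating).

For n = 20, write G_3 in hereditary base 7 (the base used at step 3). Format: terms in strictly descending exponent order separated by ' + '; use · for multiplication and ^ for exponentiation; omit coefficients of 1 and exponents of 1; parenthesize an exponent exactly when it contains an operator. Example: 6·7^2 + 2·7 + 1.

step 0: 20 = 4^2 + 4; sub 5 for 4: 5^2 + 5; = 30; G_1 = 30−1 = 29
step 1: 29 = 5^2 + 4; sub 6 for 5: 6^2 + 4; = 40; G_2 = 40−1 = 39
step 2: 39 = 6^2 + 3; sub 7 for 6: 7^2 + 3; = 52; G_3 = 52−1 = 51
step 3: 51 = 7^2 + 2; sub 8 for 7: 8^2 + 2; = 66; G_4 = 66−1 = 65

7^2 + 2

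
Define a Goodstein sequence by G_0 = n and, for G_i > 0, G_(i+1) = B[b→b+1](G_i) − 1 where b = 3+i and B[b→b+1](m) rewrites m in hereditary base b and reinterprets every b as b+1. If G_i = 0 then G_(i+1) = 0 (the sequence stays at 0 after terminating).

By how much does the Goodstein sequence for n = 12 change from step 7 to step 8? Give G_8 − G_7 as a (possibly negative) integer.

[0] 12 ≡ 3^2 + 3 (base 3). Lift 4: 20. −1: 19.
[1] 19 ≡ 4^2 + 3 (base 4). Lift 5: 28. −1: 27.
[2] 27 ≡ 5^2 + 2 (base 5). Lift 6: 38. −1: 37.
[3] 37 ≡ 6^2 + 1 (base 6). Lift 7: 50. −1: 49.
[4] 49 ≡ 7^2 (base 7). Lift 8: 64. −1: 63.
[5] 63 ≡ 7·8 + 7 (base 8). Lift 9: 70. −1: 69.
[6] 69 ≡ 7·9 + 6 (base 9). Lift 10: 76. −1: 75.
[7] 75 ≡ 7·10 + 5 (base 10). Lift 11: 82. −1: 81.

6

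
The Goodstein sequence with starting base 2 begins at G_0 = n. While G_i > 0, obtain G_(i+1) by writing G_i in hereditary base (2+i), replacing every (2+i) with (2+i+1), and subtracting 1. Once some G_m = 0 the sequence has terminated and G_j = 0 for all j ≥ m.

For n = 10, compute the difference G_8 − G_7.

48063120959

base 2: 10 = 2^(2 + 1) + 2; at 3: 3^(3 + 1) + 3 = 84; next = 83
base 3: 83 = 3^(3 + 1) + 2; at 4: 4^(4 + 1) + 2 = 1026; next = 1025
base 4: 1025 = 4^(4 + 1) + 1; at 5: 5^(5 + 1) + 1 = 15626; next = 15625
base 5: 15625 = 5^(5 + 1); at 6: 6^(6 + 1) = 279936; next = 279935
base 6: 279935 = 5·6^6 + 5·6^5 + 5·6^4 + 5·6^3 + 5·6^2 + 5·6 + 5; at 7: 5·7^7 + 5·7^5 + 5·7^4 + 5·7^3 + 5·7^2 + 5·7 + 5 = 4215755; next = 4215754
base 7: 4215754 = 5·7^7 + 5·7^5 + 5·7^4 + 5·7^3 + 5·7^2 + 5·7 + 4; at 8: 5·8^8 + 5·8^5 + 5·8^4 + 5·8^3 + 5·8^2 + 5·8 + 4 = 84073324; next = 84073323
base 8: 84073323 = 5·8^8 + 5·8^5 + 5·8^4 + 5·8^3 + 5·8^2 + 5·8 + 3; at 9: 5·9^9 + 5·9^5 + 5·9^4 + 5·9^3 + 5·9^2 + 5·9 + 3 = 1937434593; next = 1937434592
base 9: 1937434592 = 5·9^9 + 5·9^5 + 5·9^4 + 5·9^3 + 5·9^2 + 5·9 + 2; at 10: 5·10^10 + 5·10^5 + 5·10^4 + 5·10^3 + 5·10^2 + 5·10 + 2 = 50000555552; next = 50000555551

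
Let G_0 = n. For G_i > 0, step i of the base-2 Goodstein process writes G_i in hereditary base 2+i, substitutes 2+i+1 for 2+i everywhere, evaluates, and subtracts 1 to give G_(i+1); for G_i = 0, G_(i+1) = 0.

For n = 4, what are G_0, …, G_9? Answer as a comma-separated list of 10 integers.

i=0: 4 = 2^2 (b=2); 2→3: 3^3 = 27; 27−1 = 26
i=1: 26 = 2·3^2 + 2·3 + 2 (b=3); 3→4: 2·4^2 + 2·4 + 2 = 42; 42−1 = 41
i=2: 41 = 2·4^2 + 2·4 + 1 (b=4); 4→5: 2·5^2 + 2·5 + 1 = 61; 61−1 = 60
i=3: 60 = 2·5^2 + 2·5 (b=5); 5→6: 2·6^2 + 2·6 = 84; 84−1 = 83
i=4: 83 = 2·6^2 + 6 + 5 (b=6); 6→7: 2·7^2 + 7 + 5 = 110; 110−1 = 109
i=5: 109 = 2·7^2 + 7 + 4 (b=7); 7→8: 2·8^2 + 8 + 4 = 140; 140−1 = 139
i=6: 139 = 2·8^2 + 8 + 3 (b=8); 8→9: 2·9^2 + 9 + 3 = 174; 174−1 = 173
i=7: 173 = 2·9^2 + 9 + 2 (b=9); 9→10: 2·10^2 + 10 + 2 = 212; 212−1 = 211
i=8: 211 = 2·10^2 + 10 + 1 (b=10); 10→11: 2·11^2 + 11 + 1 = 254; 254−1 = 253

4, 26, 41, 60, 83, 109, 139, 173, 211, 253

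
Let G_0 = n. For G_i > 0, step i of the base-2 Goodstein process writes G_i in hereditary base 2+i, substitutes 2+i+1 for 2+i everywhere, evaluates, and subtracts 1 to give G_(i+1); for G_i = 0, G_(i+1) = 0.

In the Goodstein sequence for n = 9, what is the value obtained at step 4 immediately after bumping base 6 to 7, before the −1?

2471827

(0) 9|_2 = 2^(2 + 1) + 1 ↦ 3^(3 + 1) + 1|_3 = 82 ⇒ 81
(1) 81|_3 = 3^(3 + 1) ↦ 4^(4 + 1)|_4 = 1024 ⇒ 1023
(2) 1023|_4 = 3·4^4 + 3·4^3 + 3·4^2 + 3·4 + 3 ↦ 3·5^5 + 3·5^3 + 3·5^2 + 3·5 + 3|_5 = 9843 ⇒ 9842
(3) 9842|_5 = 3·5^5 + 3·5^3 + 3·5^2 + 3·5 + 2 ↦ 3·6^6 + 3·6^3 + 3·6^2 + 3·6 + 2|_6 = 140744 ⇒ 140743
(4) 140743|_6 = 3·6^6 + 3·6^3 + 3·6^2 + 3·6 + 1 ↦ 3·7^7 + 3·7^3 + 3·7^2 + 3·7 + 1|_7 = 2471827 ⇒ 2471826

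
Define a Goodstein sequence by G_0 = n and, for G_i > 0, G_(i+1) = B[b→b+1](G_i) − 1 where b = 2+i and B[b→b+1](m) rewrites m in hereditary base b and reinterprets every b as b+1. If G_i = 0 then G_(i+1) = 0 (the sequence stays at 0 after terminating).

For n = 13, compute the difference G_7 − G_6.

(0) 13|_2 = 2^(2 + 1) + 2^2 + 1 ↦ 3^(3 + 1) + 3^3 + 1|_3 = 109 ⇒ 108
(1) 108|_3 = 3^(3 + 1) + 3^3 ↦ 4^(4 + 1) + 4^4|_4 = 1280 ⇒ 1279
(2) 1279|_4 = 4^(4 + 1) + 3·4^3 + 3·4^2 + 3·4 + 3 ↦ 5^(5 + 1) + 3·5^3 + 3·5^2 + 3·5 + 3|_5 = 16093 ⇒ 16092
(3) 16092|_5 = 5^(5 + 1) + 3·5^3 + 3·5^2 + 3·5 + 2 ↦ 6^(6 + 1) + 3·6^3 + 3·6^2 + 3·6 + 2|_6 = 280712 ⇒ 280711
(4) 280711|_6 = 6^(6 + 1) + 3·6^3 + 3·6^2 + 3·6 + 1 ↦ 7^(7 + 1) + 3·7^3 + 3·7^2 + 3·7 + 1|_7 = 5765999 ⇒ 5765998
(5) 5765998|_7 = 7^(7 + 1) + 3·7^3 + 3·7^2 + 3·7 ↦ 8^(8 + 1) + 3·8^3 + 3·8^2 + 3·8|_8 = 134219480 ⇒ 134219479
(6) 134219479|_8 = 8^(8 + 1) + 3·8^3 + 3·8^2 + 2·8 + 7 ↦ 9^(9 + 1) + 3·9^3 + 3·9^2 + 2·9 + 7|_9 = 3486786856 ⇒ 3486786855

3352567376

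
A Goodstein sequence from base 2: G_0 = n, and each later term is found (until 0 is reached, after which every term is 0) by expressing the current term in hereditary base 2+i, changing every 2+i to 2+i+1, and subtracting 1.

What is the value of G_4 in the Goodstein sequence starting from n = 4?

83

4 —HB2→ 2^2 —bump→ 3^3 = 27 —(−1)→ 26
26 —HB3→ 2·3^2 + 2·3 + 2 —bump→ 2·4^2 + 2·4 + 2 = 42 —(−1)→ 41
41 —HB4→ 2·4^2 + 2·4 + 1 —bump→ 2·5^2 + 2·5 + 1 = 61 —(−1)→ 60
60 —HB5→ 2·5^2 + 2·5 —bump→ 2·6^2 + 2·6 = 84 —(−1)→ 83
83 —HB6→ 2·6^2 + 6 + 5 —bump→ 2·7^2 + 7 + 5 = 110 —(−1)→ 109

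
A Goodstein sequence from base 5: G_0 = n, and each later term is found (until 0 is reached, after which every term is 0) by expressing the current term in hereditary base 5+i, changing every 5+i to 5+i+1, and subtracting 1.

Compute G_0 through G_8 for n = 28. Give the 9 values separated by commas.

[0] 28 ≡ 5^2 + 3 (base 5). Lift 6: 39. −1: 38.
[1] 38 ≡ 6^2 + 2 (base 6). Lift 7: 51. −1: 50.
[2] 50 ≡ 7^2 + 1 (base 7). Lift 8: 65. −1: 64.
[3] 64 ≡ 8^2 (base 8). Lift 9: 81. −1: 80.
[4] 80 ≡ 8·9 + 8 (base 9). Lift 10: 88. −1: 87.
[5] 87 ≡ 8·10 + 7 (base 10). Lift 11: 95. −1: 94.
[6] 94 ≡ 8·11 + 6 (base 11). Lift 12: 102. −1: 101.
[7] 101 ≡ 8·12 + 5 (base 12). Lift 13: 109. −1: 108.

28, 38, 50, 64, 80, 87, 94, 101, 108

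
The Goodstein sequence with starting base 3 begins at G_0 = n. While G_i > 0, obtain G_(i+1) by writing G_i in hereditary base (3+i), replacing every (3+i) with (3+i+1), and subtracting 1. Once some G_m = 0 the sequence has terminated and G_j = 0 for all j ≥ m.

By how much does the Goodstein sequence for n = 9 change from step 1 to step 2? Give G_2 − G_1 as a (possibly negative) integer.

2

9 —HB3→ 3^2 —bump→ 4^2 = 16 —(−1)→ 15
15 —HB4→ 3·4 + 3 —bump→ 3·5 + 3 = 18 —(−1)→ 17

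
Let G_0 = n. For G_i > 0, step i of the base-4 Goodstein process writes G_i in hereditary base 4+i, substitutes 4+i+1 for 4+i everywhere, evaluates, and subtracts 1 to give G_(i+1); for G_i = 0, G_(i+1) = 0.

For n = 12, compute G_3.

G_0=12  [base 4] 3·4  →[4↦5]→  3·5 = 15  −1 ⇒ G_1=14
G_1=14  [base 5] 2·5 + 4  →[5↦6]→  2·6 + 4 = 16  −1 ⇒ G_2=15
G_2=15  [base 6] 2·6 + 3  →[6↦7]→  2·7 + 3 = 17  −1 ⇒ G_3=16
G_3=16  [base 7] 2·7 + 2  →[7↦8]→  2·8 + 2 = 18  −1 ⇒ G_4=17

16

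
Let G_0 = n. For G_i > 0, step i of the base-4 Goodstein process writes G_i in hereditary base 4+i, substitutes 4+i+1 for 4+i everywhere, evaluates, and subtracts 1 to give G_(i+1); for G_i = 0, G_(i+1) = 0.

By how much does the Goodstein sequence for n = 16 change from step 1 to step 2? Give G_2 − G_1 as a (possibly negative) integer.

3

G_0=16  [base 4] 4^2  →[4↦5]→  5^2 = 25  −1 ⇒ G_1=24
G_1=24  [base 5] 4·5 + 4  →[5↦6]→  4·6 + 4 = 28  −1 ⇒ G_2=27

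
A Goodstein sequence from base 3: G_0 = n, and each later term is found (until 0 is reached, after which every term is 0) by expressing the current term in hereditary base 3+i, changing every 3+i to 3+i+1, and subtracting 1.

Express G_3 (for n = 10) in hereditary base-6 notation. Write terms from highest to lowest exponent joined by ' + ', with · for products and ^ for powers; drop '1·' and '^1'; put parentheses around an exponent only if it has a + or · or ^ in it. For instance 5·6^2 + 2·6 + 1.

4·6 + 3

G_0 = 10. HB_3(10) = 3^2 + 1. Bump = 17. G_1 = 16.
G_1 = 16. HB_4(16) = 4^2. Bump = 25. G_2 = 24.
G_2 = 24. HB_5(24) = 4·5 + 4. Bump = 28. G_3 = 27.
G_3 = 27. HB_6(27) = 4·6 + 3. Bump = 31. G_4 = 30.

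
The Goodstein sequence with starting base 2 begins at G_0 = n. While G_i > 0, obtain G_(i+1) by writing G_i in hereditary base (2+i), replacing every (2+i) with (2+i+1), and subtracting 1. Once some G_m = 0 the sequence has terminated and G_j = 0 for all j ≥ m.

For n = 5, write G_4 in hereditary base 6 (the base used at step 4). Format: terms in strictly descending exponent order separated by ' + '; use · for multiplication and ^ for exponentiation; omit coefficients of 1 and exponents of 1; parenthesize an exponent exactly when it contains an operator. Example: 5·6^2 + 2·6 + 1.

3·6^3 + 3·6^2 + 3·6 + 1

step 0: 5 = 2^2 + 1; sub 3 for 2: 3^3 + 1; = 28; G_1 = 28−1 = 27
step 1: 27 = 3^3; sub 4 for 3: 4^4; = 256; G_2 = 256−1 = 255
step 2: 255 = 3·4^3 + 3·4^2 + 3·4 + 3; sub 5 for 4: 3·5^3 + 3·5^2 + 3·5 + 3; = 468; G_3 = 468−1 = 467
step 3: 467 = 3·5^3 + 3·5^2 + 3·5 + 2; sub 6 for 5: 3·6^3 + 3·6^2 + 3·6 + 2; = 776; G_4 = 776−1 = 775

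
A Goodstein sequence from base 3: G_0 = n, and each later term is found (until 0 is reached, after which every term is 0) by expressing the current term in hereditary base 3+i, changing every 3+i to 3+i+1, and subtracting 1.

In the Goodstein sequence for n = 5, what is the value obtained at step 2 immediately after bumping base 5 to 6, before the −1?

G_0 = 5. HB_3(5) = 3 + 2. Bump = 6. G_1 = 5.
G_1 = 5. HB_4(5) = 4 + 1. Bump = 6. G_2 = 5.
G_2 = 5. HB_5(5) = 5. Bump = 6. G_3 = 5.

6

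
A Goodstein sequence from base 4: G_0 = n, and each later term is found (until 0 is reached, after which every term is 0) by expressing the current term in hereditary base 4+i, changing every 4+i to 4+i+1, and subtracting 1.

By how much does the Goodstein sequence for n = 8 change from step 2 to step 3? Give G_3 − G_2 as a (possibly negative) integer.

G_0 = 8. HB_4(8) = 2·4. Bump = 10. G_1 = 9.
G_1 = 9. HB_5(9) = 5 + 4. Bump = 10. G_2 = 9.
G_2 = 9. HB_6(9) = 6 + 3. Bump = 10. G_3 = 9.

0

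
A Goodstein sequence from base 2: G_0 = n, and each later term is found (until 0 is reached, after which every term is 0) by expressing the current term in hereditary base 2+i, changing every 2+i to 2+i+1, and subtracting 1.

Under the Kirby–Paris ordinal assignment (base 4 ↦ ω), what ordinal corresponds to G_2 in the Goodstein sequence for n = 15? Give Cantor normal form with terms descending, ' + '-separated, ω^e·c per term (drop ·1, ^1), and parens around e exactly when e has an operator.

ω^(ω + 1) + ω^ω + 3

15 —HB2→ 2^(2 + 1) + 2^2 + 2 + 1 —bump→ 3^(3 + 1) + 3^3 + 3 + 1 = 112 —(−1)→ 111
111 —HB3→ 3^(3 + 1) + 3^3 + 3 —bump→ 4^(4 + 1) + 4^4 + 4 = 1284 —(−1)→ 1283
1283 —HB4→ 4^(4 + 1) + 4^4 + 3 —bump→ 5^(5 + 1) + 5^5 + 3 = 18753 —(−1)→ 18752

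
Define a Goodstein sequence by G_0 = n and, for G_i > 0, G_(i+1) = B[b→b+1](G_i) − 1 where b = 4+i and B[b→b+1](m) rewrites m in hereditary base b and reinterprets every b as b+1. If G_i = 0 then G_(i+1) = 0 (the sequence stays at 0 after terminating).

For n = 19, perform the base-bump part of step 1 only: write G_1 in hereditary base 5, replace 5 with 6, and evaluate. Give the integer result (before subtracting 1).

38

i=0: 19 = 4^2 + 3 (b=4); 4→5: 5^2 + 3 = 28; 28−1 = 27
i=1: 27 = 5^2 + 2 (b=5); 5→6: 6^2 + 2 = 38; 38−1 = 37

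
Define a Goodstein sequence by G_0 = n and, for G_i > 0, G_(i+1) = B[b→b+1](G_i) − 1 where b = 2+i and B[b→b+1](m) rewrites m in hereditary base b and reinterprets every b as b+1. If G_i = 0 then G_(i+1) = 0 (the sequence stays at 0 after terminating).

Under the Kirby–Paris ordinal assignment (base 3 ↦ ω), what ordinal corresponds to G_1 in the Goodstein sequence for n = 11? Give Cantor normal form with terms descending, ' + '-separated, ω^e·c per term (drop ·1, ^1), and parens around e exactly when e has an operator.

base 2: 11 = 2^(2 + 1) + 2 + 1; at 3: 3^(3 + 1) + 3 + 1 = 85; next = 84
base 3: 84 = 3^(3 + 1) + 3; at 4: 4^(4 + 1) + 4 = 1028; next = 1027

ω^(ω + 1) + ω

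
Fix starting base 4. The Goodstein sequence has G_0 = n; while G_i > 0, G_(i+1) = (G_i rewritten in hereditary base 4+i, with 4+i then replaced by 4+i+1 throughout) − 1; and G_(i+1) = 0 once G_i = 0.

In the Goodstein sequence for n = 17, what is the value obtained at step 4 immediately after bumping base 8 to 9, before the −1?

base 4: 17 = 4^2 + 1; at 5: 5^2 + 1 = 26; next = 25
base 5: 25 = 5^2; at 6: 6^2 = 36; next = 35
base 6: 35 = 5·6 + 5; at 7: 5·7 + 5 = 40; next = 39
base 7: 39 = 5·7 + 4; at 8: 5·8 + 4 = 44; next = 43

48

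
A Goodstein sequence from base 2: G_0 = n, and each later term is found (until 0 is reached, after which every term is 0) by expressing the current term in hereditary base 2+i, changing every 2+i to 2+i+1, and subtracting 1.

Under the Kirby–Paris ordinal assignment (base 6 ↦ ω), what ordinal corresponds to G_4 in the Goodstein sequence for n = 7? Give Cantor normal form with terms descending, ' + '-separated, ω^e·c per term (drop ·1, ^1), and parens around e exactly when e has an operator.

ω^ω + 1

[0] 7 ≡ 2^2 + 2 + 1 (base 2). Lift 3: 31. −1: 30.
[1] 30 ≡ 3^3 + 3 (base 3). Lift 4: 260. −1: 259.
[2] 259 ≡ 4^4 + 3 (base 4). Lift 5: 3128. −1: 3127.
[3] 3127 ≡ 5^5 + 2 (base 5). Lift 6: 46658. −1: 46657.
[4] 46657 ≡ 6^6 + 1 (base 6). Lift 7: 823544. −1: 823543.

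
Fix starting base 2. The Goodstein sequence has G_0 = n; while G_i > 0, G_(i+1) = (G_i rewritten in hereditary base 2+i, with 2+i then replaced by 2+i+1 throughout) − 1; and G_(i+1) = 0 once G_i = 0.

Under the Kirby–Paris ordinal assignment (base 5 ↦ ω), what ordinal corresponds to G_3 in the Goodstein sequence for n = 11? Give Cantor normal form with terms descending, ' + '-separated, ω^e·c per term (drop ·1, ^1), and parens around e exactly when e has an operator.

i=0: 11 = 2^(2 + 1) + 2 + 1 (b=2); 2→3: 3^(3 + 1) + 3 + 1 = 85; 85−1 = 84
i=1: 84 = 3^(3 + 1) + 3 (b=3); 3→4: 4^(4 + 1) + 4 = 1028; 1028−1 = 1027
i=2: 1027 = 4^(4 + 1) + 3 (b=4); 4→5: 5^(5 + 1) + 3 = 15628; 15628−1 = 15627

ω^(ω + 1) + 2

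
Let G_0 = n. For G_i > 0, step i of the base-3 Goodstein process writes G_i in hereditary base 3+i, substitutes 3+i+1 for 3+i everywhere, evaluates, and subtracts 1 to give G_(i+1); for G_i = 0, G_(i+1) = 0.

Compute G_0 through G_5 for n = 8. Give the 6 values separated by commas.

[0] 8 ≡ 2·3 + 2 (base 3). Lift 4: 10. −1: 9.
[1] 9 ≡ 2·4 + 1 (base 4). Lift 5: 11. −1: 10.
[2] 10 ≡ 2·5 (base 5). Lift 6: 12. −1: 11.
[3] 11 ≡ 6 + 5 (base 6). Lift 7: 12. −1: 11.
[4] 11 ≡ 7 + 4 (base 7). Lift 8: 12. −1: 11.

8, 9, 10, 11, 11, 11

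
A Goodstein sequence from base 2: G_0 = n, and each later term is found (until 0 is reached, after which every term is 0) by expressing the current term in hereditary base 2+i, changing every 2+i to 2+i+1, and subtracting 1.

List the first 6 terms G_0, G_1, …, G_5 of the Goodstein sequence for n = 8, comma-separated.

base 2: 8 = 2^(2 + 1); at 3: 3^(3 + 1) = 81; next = 80
base 3: 80 = 2·3^3 + 2·3^2 + 2·3 + 2; at 4: 2·4^4 + 2·4^2 + 2·4 + 2 = 554; next = 553
base 4: 553 = 2·4^4 + 2·4^2 + 2·4 + 1; at 5: 2·5^5 + 2·5^2 + 2·5 + 1 = 6311; next = 6310
base 5: 6310 = 2·5^5 + 2·5^2 + 2·5; at 6: 2·6^6 + 2·6^2 + 2·6 = 93396; next = 93395
base 6: 93395 = 2·6^6 + 2·6^2 + 6 + 5; at 7: 2·7^7 + 2·7^2 + 7 + 5 = 1647196; next = 1647195

8, 80, 553, 6310, 93395, 1647195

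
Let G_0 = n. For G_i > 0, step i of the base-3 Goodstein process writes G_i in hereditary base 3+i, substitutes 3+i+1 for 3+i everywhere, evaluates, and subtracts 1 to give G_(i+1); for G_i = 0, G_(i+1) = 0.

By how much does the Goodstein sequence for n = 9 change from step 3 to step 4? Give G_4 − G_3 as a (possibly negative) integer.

2

G_0 = 9. HB_3(9) = 3^2. Bump = 16. G_1 = 15.
G_1 = 15. HB_4(15) = 3·4 + 3. Bump = 18. G_2 = 17.
G_2 = 17. HB_5(17) = 3·5 + 2. Bump = 20. G_3 = 19.
G_3 = 19. HB_6(19) = 3·6 + 1. Bump = 22. G_4 = 21.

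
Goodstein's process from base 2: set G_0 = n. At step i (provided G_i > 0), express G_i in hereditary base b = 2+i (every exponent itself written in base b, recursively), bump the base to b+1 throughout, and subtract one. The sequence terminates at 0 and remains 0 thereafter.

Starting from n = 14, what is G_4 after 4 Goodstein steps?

326591

i=0: 14 = 2^(2 + 1) + 2^2 + 2 (b=2); 2→3: 3^(3 + 1) + 3^3 + 3 = 111; 111−1 = 110
i=1: 110 = 3^(3 + 1) + 3^3 + 2 (b=3); 3→4: 4^(4 + 1) + 4^4 + 2 = 1282; 1282−1 = 1281
i=2: 1281 = 4^(4 + 1) + 4^4 + 1 (b=4); 4→5: 5^(5 + 1) + 5^5 + 1 = 18751; 18751−1 = 18750
i=3: 18750 = 5^(5 + 1) + 5^5 (b=5); 5→6: 6^(6 + 1) + 6^6 = 326592; 326592−1 = 326591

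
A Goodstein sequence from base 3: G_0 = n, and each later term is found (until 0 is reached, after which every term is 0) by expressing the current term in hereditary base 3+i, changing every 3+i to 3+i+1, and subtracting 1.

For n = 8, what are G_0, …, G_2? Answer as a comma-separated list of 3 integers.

(0) 8|_3 = 2·3 + 2 ↦ 2·4 + 2|_4 = 10 ⇒ 9
(1) 9|_4 = 2·4 + 1 ↦ 2·5 + 1|_5 = 11 ⇒ 10

8, 9, 10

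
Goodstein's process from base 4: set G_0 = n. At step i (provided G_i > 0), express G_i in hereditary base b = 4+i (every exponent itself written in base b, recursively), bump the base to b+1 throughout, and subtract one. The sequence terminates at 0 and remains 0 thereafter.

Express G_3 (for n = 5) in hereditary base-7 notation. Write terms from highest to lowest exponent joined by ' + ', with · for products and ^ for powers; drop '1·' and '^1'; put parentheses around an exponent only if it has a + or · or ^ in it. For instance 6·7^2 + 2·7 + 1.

4

step 0: 5 = 4 + 1; sub 5 for 4: 5 + 1; = 6; G_1 = 6−1 = 5
step 1: 5 = 5; sub 6 for 5: 6; = 6; G_2 = 6−1 = 5
step 2: 5 = 5; sub 7 for 6: 5; = 5; G_3 = 5−1 = 4
step 3: 4 = 4; sub 8 for 7: 4; = 4; G_4 = 4−1 = 3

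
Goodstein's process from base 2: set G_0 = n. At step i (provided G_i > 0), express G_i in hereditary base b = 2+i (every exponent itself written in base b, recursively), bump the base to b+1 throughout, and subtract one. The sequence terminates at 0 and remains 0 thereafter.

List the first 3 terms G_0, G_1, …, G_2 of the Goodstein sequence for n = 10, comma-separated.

10, 83, 1025

G_0=10  [base 2] 2^(2 + 1) + 2  →[2↦3]→  3^(3 + 1) + 3 = 84  −1 ⇒ G_1=83
G_1=83  [base 3] 3^(3 + 1) + 2  →[3↦4]→  4^(4 + 1) + 2 = 1026  −1 ⇒ G_2=1025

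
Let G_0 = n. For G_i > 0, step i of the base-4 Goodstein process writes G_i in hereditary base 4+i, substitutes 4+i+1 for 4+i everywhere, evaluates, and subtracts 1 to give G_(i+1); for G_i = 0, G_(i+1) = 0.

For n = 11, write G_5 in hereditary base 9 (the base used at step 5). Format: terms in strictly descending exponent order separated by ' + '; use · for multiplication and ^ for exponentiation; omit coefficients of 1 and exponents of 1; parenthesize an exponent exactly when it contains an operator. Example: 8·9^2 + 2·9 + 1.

9 + 6

11 —HB4→ 2·4 + 3 —bump→ 2·5 + 3 = 13 —(−1)→ 12
12 —HB5→ 2·5 + 2 —bump→ 2·6 + 2 = 14 —(−1)→ 13
13 —HB6→ 2·6 + 1 —bump→ 2·7 + 1 = 15 —(−1)→ 14
14 —HB7→ 2·7 —bump→ 2·8 = 16 —(−1)→ 15
15 —HB8→ 8 + 7 —bump→ 9 + 7 = 16 —(−1)→ 15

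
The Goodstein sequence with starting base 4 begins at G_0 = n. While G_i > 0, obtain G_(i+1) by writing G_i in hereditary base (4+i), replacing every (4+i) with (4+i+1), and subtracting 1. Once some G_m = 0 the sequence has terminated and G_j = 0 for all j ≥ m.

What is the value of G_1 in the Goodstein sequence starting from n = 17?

G_0 = 17. HB_4(17) = 4^2 + 1. Bump = 26. G_1 = 25.
G_1 = 25. HB_5(25) = 5^2. Bump = 36. G_2 = 35.

25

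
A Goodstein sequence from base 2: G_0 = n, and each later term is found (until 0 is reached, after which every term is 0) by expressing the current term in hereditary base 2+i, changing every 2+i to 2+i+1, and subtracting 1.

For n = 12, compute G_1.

(0) 12|_2 = 2^(2 + 1) + 2^2 ↦ 3^(3 + 1) + 3^3|_3 = 108 ⇒ 107
(1) 107|_3 = 3^(3 + 1) + 2·3^2 + 2·3 + 2 ↦ 4^(4 + 1) + 2·4^2 + 2·4 + 2|_4 = 1066 ⇒ 1065

107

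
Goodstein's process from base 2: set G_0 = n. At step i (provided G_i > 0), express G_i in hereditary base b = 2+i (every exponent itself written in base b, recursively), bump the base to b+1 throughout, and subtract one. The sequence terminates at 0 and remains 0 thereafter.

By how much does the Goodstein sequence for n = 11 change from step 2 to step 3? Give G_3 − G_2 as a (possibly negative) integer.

14600

[0] 11 ≡ 2^(2 + 1) + 2 + 1 (base 2). Lift 3: 85. −1: 84.
[1] 84 ≡ 3^(3 + 1) + 3 (base 3). Lift 4: 1028. −1: 1027.
[2] 1027 ≡ 4^(4 + 1) + 3 (base 4). Lift 5: 15628. −1: 15627.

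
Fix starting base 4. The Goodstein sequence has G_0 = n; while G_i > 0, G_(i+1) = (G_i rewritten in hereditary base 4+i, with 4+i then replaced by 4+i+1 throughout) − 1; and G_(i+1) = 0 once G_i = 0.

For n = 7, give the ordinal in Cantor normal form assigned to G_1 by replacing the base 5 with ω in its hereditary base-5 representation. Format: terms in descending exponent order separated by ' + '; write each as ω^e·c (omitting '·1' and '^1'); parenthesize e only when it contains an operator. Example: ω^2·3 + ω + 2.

ω + 2

[0] 7 ≡ 4 + 3 (base 4). Lift 5: 8. −1: 7.
[1] 7 ≡ 5 + 2 (base 5). Lift 6: 8. −1: 7.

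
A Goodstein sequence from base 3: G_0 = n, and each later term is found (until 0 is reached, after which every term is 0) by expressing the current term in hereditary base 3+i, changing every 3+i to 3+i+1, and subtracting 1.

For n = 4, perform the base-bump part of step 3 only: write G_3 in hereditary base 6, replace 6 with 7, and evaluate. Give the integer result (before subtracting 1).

base 3: 4 = 3 + 1; at 4: 4 + 1 = 5; next = 4
base 4: 4 = 4; at 5: 5 = 5; next = 4
base 5: 4 = 4; at 6: 4 = 4; next = 3
base 6: 3 = 3; at 7: 3 = 3; next = 2

3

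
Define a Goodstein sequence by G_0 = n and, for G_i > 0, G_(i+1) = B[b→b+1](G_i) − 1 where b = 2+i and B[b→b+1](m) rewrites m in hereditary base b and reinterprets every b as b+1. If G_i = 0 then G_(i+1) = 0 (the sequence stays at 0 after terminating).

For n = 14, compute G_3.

i=0: 14 = 2^(2 + 1) + 2^2 + 2 (b=2); 2→3: 3^(3 + 1) + 3^3 + 3 = 111; 111−1 = 110
i=1: 110 = 3^(3 + 1) + 3^3 + 2 (b=3); 3→4: 4^(4 + 1) + 4^4 + 2 = 1282; 1282−1 = 1281
i=2: 1281 = 4^(4 + 1) + 4^4 + 1 (b=4); 4→5: 5^(5 + 1) + 5^5 + 1 = 18751; 18751−1 = 18750
i=3: 18750 = 5^(5 + 1) + 5^5 (b=5); 5→6: 6^(6 + 1) + 6^6 = 326592; 326592−1 = 326591

18750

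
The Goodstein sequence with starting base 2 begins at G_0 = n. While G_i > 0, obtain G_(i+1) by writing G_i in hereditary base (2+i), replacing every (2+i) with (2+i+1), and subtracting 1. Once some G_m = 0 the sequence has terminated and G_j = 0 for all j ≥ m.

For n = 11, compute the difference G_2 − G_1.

943

base 2: 11 = 2^(2 + 1) + 2 + 1; at 3: 3^(3 + 1) + 3 + 1 = 85; next = 84
base 3: 84 = 3^(3 + 1) + 3; at 4: 4^(4 + 1) + 4 = 1028; next = 1027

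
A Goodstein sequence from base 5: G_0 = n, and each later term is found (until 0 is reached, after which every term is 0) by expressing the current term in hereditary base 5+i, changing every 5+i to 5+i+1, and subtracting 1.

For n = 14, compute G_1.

G_0 = 14. HB_5(14) = 2·5 + 4. Bump = 16. G_1 = 15.
G_1 = 15. HB_6(15) = 2·6 + 3. Bump = 17. G_2 = 16.

15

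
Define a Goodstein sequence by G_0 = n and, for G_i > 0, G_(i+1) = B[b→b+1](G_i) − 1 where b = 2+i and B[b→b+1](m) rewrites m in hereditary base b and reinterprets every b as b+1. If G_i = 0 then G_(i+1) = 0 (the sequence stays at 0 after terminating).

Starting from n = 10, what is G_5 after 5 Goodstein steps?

4215754

(0) 10|_2 = 2^(2 + 1) + 2 ↦ 3^(3 + 1) + 3|_3 = 84 ⇒ 83
(1) 83|_3 = 3^(3 + 1) + 2 ↦ 4^(4 + 1) + 2|_4 = 1026 ⇒ 1025
(2) 1025|_4 = 4^(4 + 1) + 1 ↦ 5^(5 + 1) + 1|_5 = 15626 ⇒ 15625
(3) 15625|_5 = 5^(5 + 1) ↦ 6^(6 + 1)|_6 = 279936 ⇒ 279935
(4) 279935|_6 = 5·6^6 + 5·6^5 + 5·6^4 + 5·6^3 + 5·6^2 + 5·6 + 5 ↦ 5·7^7 + 5·7^5 + 5·7^4 + 5·7^3 + 5·7^2 + 5·7 + 5|_7 = 4215755 ⇒ 4215754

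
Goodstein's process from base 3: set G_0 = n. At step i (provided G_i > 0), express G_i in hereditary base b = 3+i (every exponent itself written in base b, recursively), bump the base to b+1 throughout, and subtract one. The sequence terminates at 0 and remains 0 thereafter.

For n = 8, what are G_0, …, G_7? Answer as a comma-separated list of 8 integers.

8, 9, 10, 11, 11, 11, 11, 11

G_0=8  [base 3] 2·3 + 2  →[3↦4]→  2·4 + 2 = 10  −1 ⇒ G_1=9
G_1=9  [base 4] 2·4 + 1  →[4↦5]→  2·5 + 1 = 11  −1 ⇒ G_2=10
G_2=10  [base 5] 2·5  →[5↦6]→  2·6 = 12  −1 ⇒ G_3=11
G_3=11  [base 6] 6 + 5  →[6↦7]→  7 + 5 = 12  −1 ⇒ G_4=11
G_4=11  [base 7] 7 + 4  →[7↦8]→  8 + 4 = 12  −1 ⇒ G_5=11
G_5=11  [base 8] 8 + 3  →[8↦9]→  9 + 3 = 12  −1 ⇒ G_6=11
G_6=11  [base 9] 9 + 2  →[9↦10]→  10 + 2 = 12  −1 ⇒ G_7=11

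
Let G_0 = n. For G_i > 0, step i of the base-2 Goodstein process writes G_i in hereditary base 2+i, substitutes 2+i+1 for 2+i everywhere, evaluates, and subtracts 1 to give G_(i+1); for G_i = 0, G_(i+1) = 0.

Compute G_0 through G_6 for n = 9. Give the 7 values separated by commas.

9, 81, 1023, 9842, 140743, 2471826, 50333399

9 —HB2→ 2^(2 + 1) + 1 —bump→ 3^(3 + 1) + 1 = 82 —(−1)→ 81
81 —HB3→ 3^(3 + 1) —bump→ 4^(4 + 1) = 1024 —(−1)→ 1023
1023 —HB4→ 3·4^4 + 3·4^3 + 3·4^2 + 3·4 + 3 —bump→ 3·5^5 + 3·5^3 + 3·5^2 + 3·5 + 3 = 9843 —(−1)→ 9842
9842 —HB5→ 3·5^5 + 3·5^3 + 3·5^2 + 3·5 + 2 —bump→ 3·6^6 + 3·6^3 + 3·6^2 + 3·6 + 2 = 140744 —(−1)→ 140743
140743 —HB6→ 3·6^6 + 3·6^3 + 3·6^2 + 3·6 + 1 —bump→ 3·7^7 + 3·7^3 + 3·7^2 + 3·7 + 1 = 2471827 —(−1)→ 2471826
2471826 —HB7→ 3·7^7 + 3·7^3 + 3·7^2 + 3·7 —bump→ 3·8^8 + 3·8^3 + 3·8^2 + 3·8 = 50333400 —(−1)→ 50333399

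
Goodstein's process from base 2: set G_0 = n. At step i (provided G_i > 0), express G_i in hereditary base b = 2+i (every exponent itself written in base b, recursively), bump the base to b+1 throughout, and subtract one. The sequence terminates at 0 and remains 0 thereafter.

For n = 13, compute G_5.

13 —HB2→ 2^(2 + 1) + 2^2 + 1 —bump→ 3^(3 + 1) + 3^3 + 1 = 109 —(−1)→ 108
108 —HB3→ 3^(3 + 1) + 3^3 —bump→ 4^(4 + 1) + 4^4 = 1280 —(−1)→ 1279
1279 —HB4→ 4^(4 + 1) + 3·4^3 + 3·4^2 + 3·4 + 3 —bump→ 5^(5 + 1) + 3·5^3 + 3·5^2 + 3·5 + 3 = 16093 —(−1)→ 16092
16092 —HB5→ 5^(5 + 1) + 3·5^3 + 3·5^2 + 3·5 + 2 —bump→ 6^(6 + 1) + 3·6^3 + 3·6^2 + 3·6 + 2 = 280712 —(−1)→ 280711
280711 —HB6→ 6^(6 + 1) + 3·6^3 + 3·6^2 + 3·6 + 1 —bump→ 7^(7 + 1) + 3·7^3 + 3·7^2 + 3·7 + 1 = 5765999 —(−1)→ 5765998
5765998 —HB7→ 7^(7 + 1) + 3·7^3 + 3·7^2 + 3·7 —bump→ 8^(8 + 1) + 3·8^3 + 3·8^2 + 3·8 = 134219480 —(−1)→ 134219479

5765998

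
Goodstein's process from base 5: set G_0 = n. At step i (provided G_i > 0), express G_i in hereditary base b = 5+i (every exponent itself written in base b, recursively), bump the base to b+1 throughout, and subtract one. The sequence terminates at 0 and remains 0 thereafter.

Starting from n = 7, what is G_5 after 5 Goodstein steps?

5

step 0: 7 = 5 + 2; sub 6 for 5: 6 + 2; = 8; G_1 = 8−1 = 7
step 1: 7 = 6 + 1; sub 7 for 6: 7 + 1; = 8; G_2 = 8−1 = 7
step 2: 7 = 7; sub 8 for 7: 8; = 8; G_3 = 8−1 = 7
step 3: 7 = 7; sub 9 for 8: 7; = 7; G_4 = 7−1 = 6
step 4: 6 = 6; sub 10 for 9: 6; = 6; G_5 = 6−1 = 5
step 5: 5 = 5; sub 11 for 10: 5; = 5; G_6 = 5−1 = 4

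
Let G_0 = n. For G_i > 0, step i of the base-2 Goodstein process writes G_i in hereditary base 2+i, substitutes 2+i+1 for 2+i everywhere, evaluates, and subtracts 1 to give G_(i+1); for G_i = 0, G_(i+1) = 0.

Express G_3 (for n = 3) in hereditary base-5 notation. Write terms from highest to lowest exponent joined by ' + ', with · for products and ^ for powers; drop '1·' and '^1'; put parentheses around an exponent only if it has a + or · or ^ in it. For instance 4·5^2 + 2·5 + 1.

G_0=3  [base 2] 2 + 1  →[2↦3]→  3 + 1 = 4  −1 ⇒ G_1=3
G_1=3  [base 3] 3  →[3↦4]→  4 = 4  −1 ⇒ G_2=3
G_2=3  [base 4] 3  →[4↦5]→  3 = 3  −1 ⇒ G_3=2
G_3=2  [base 5] 2  →[5↦6]→  2 = 2  −1 ⇒ G_4=1

2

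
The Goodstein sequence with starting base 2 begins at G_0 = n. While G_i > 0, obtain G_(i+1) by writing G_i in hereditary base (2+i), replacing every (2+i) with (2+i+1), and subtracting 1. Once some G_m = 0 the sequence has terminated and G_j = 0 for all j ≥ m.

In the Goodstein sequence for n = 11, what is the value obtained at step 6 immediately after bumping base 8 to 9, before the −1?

11 —HB2→ 2^(2 + 1) + 2 + 1 —bump→ 3^(3 + 1) + 3 + 1 = 85 —(−1)→ 84
84 —HB3→ 3^(3 + 1) + 3 —bump→ 4^(4 + 1) + 4 = 1028 —(−1)→ 1027
1027 —HB4→ 4^(4 + 1) + 3 —bump→ 5^(5 + 1) + 3 = 15628 —(−1)→ 15627
15627 —HB5→ 5^(5 + 1) + 2 —bump→ 6^(6 + 1) + 2 = 279938 —(−1)→ 279937
279937 —HB6→ 6^(6 + 1) + 1 —bump→ 7^(7 + 1) + 1 = 5764802 —(−1)→ 5764801
5764801 —HB7→ 7^(7 + 1) —bump→ 8^(8 + 1) = 134217728 —(−1)→ 134217727
134217727 —HB8→ 7·8^8 + 7·8^7 + 7·8^6 + 7·8^5 + 7·8^4 + 7·8^3 + 7·8^2 + 7·8 + 7 —bump→ 7·9^9 + 7·9^7 + 7·9^6 + 7·9^5 + 7·9^4 + 7·9^3 + 7·9^2 + 7·9 + 7 = 2749609303 —(−1)→ 2749609302

2749609303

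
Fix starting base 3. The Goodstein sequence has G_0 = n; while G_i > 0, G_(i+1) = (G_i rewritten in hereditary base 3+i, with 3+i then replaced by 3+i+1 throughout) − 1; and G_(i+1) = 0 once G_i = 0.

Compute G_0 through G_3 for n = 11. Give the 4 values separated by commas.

11, 17, 25, 35

i=0: 11 = 3^2 + 2 (b=3); 3→4: 4^2 + 2 = 18; 18−1 = 17
i=1: 17 = 4^2 + 1 (b=4); 4→5: 5^2 + 1 = 26; 26−1 = 25
i=2: 25 = 5^2 (b=5); 5→6: 6^2 = 36; 36−1 = 35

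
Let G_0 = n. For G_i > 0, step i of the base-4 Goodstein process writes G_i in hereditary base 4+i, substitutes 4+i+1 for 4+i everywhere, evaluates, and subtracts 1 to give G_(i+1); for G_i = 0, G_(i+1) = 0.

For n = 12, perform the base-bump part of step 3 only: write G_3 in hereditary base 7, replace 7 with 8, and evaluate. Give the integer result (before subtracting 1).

18

base 4: 12 = 3·4; at 5: 3·5 = 15; next = 14
base 5: 14 = 2·5 + 4; at 6: 2·6 + 4 = 16; next = 15
base 6: 15 = 2·6 + 3; at 7: 2·7 + 3 = 17; next = 16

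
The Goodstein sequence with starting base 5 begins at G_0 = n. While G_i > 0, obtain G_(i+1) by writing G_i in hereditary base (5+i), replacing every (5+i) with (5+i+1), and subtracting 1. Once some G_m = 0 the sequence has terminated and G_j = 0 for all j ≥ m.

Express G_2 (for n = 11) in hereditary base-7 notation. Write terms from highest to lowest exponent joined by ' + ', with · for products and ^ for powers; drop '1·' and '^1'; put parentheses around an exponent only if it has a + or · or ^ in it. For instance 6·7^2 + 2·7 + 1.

i=0: 11 = 2·5 + 1 (b=5); 5→6: 2·6 + 1 = 13; 13−1 = 12
i=1: 12 = 2·6 (b=6); 6→7: 2·7 = 14; 14−1 = 13

7 + 6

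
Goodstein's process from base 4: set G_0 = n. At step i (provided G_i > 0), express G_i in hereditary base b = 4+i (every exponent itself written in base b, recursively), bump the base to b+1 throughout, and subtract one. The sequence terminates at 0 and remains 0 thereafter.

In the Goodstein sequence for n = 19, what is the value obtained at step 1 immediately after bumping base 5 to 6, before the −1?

38

[0] 19 ≡ 4^2 + 3 (base 4). Lift 5: 28. −1: 27.
[1] 27 ≡ 5^2 + 2 (base 5). Lift 6: 38. −1: 37.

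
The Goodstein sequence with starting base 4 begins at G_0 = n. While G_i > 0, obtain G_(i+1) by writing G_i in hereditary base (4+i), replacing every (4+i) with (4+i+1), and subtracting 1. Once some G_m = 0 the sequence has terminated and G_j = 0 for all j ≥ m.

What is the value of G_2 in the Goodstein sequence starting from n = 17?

35

base 4: 17 = 4^2 + 1; at 5: 5^2 + 1 = 26; next = 25
base 5: 25 = 5^2; at 6: 6^2 = 36; next = 35
base 6: 35 = 5·6 + 5; at 7: 5·7 + 5 = 40; next = 39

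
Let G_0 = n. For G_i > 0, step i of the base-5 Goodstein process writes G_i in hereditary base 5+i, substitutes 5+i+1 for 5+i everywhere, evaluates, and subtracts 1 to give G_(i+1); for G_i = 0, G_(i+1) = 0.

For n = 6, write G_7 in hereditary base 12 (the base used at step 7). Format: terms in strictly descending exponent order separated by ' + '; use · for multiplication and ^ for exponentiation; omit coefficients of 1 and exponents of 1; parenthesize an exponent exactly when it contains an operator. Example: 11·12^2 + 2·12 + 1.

G_0=6  [base 5] 5 + 1  →[5↦6]→  6 + 1 = 7  −1 ⇒ G_1=6
G_1=6  [base 6] 6  →[6↦7]→  7 = 7  −1 ⇒ G_2=6
G_2=6  [base 7] 6  →[7↦8]→  6 = 6  −1 ⇒ G_3=5
G_3=5  [base 8] 5  →[8↦9]→  5 = 5  −1 ⇒ G_4=4
G_4=4  [base 9] 4  →[9↦10]→  4 = 4  −1 ⇒ G_5=3
G_5=3  [base 10] 3  →[10↦11]→  3 = 3  −1 ⇒ G_6=2
G_6=2  [base 11] 2  →[11↦12]→  2 = 2  −1 ⇒ G_7=1

1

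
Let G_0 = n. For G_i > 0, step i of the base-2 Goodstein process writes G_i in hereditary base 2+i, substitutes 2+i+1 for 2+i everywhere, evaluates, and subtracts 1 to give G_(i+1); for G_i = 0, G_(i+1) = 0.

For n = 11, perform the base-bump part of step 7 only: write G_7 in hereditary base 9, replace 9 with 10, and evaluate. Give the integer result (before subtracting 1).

70077777776

11 —HB2→ 2^(2 + 1) + 2 + 1 —bump→ 3^(3 + 1) + 3 + 1 = 85 —(−1)→ 84
84 —HB3→ 3^(3 + 1) + 3 —bump→ 4^(4 + 1) + 4 = 1028 —(−1)→ 1027
1027 —HB4→ 4^(4 + 1) + 3 —bump→ 5^(5 + 1) + 3 = 15628 —(−1)→ 15627
15627 —HB5→ 5^(5 + 1) + 2 —bump→ 6^(6 + 1) + 2 = 279938 —(−1)→ 279937
279937 —HB6→ 6^(6 + 1) + 1 —bump→ 7^(7 + 1) + 1 = 5764802 —(−1)→ 5764801
5764801 —HB7→ 7^(7 + 1) —bump→ 8^(8 + 1) = 134217728 —(−1)→ 134217727
134217727 —HB8→ 7·8^8 + 7·8^7 + 7·8^6 + 7·8^5 + 7·8^4 + 7·8^3 + 7·8^2 + 7·8 + 7 —bump→ 7·9^9 + 7·9^7 + 7·9^6 + 7·9^5 + 7·9^4 + 7·9^3 + 7·9^2 + 7·9 + 7 = 2749609303 —(−1)→ 2749609302
2749609302 —HB9→ 7·9^9 + 7·9^7 + 7·9^6 + 7·9^5 + 7·9^4 + 7·9^3 + 7·9^2 + 7·9 + 6 —bump→ 7·10^10 + 7·10^7 + 7·10^6 + 7·10^5 + 7·10^4 + 7·10^3 + 7·10^2 + 7·10 + 6 = 70077777776 —(−1)→ 70077777775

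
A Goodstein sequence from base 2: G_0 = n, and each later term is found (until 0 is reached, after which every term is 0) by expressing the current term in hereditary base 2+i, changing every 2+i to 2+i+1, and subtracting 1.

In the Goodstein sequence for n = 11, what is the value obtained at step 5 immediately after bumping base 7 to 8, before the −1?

134217728

base 2: 11 = 2^(2 + 1) + 2 + 1; at 3: 3^(3 + 1) + 3 + 1 = 85; next = 84
base 3: 84 = 3^(3 + 1) + 3; at 4: 4^(4 + 1) + 4 = 1028; next = 1027
base 4: 1027 = 4^(4 + 1) + 3; at 5: 5^(5 + 1) + 3 = 15628; next = 15627
base 5: 15627 = 5^(5 + 1) + 2; at 6: 6^(6 + 1) + 2 = 279938; next = 279937
base 6: 279937 = 6^(6 + 1) + 1; at 7: 7^(7 + 1) + 1 = 5764802; next = 5764801
base 7: 5764801 = 7^(7 + 1); at 8: 8^(8 + 1) = 134217728; next = 134217727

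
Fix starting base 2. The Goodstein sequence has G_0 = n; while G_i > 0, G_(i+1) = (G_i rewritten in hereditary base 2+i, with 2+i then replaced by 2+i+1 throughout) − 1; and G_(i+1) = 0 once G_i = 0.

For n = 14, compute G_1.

base 2: 14 = 2^(2 + 1) + 2^2 + 2; at 3: 3^(3 + 1) + 3^3 + 3 = 111; next = 110
base 3: 110 = 3^(3 + 1) + 3^3 + 2; at 4: 4^(4 + 1) + 4^4 + 2 = 1282; next = 1281

110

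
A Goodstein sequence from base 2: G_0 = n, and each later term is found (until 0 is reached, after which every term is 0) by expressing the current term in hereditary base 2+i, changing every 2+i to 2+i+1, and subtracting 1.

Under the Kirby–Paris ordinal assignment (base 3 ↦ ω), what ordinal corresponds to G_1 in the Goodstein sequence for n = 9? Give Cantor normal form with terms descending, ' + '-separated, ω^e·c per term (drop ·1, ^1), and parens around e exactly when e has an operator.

ω^(ω + 1)

G_0=9  [base 2] 2^(2 + 1) + 1  →[2↦3]→  3^(3 + 1) + 1 = 82  −1 ⇒ G_1=81
G_1=81  [base 3] 3^(3 + 1)  →[3↦4]→  4^(4 + 1) = 1024  −1 ⇒ G_2=1023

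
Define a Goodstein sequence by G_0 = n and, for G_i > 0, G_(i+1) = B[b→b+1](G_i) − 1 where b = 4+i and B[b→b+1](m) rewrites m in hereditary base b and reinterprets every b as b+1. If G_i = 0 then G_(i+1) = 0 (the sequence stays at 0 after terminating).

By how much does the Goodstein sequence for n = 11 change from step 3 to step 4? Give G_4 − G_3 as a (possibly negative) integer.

1

base 4: 11 = 2·4 + 3; at 5: 2·5 + 3 = 13; next = 12
base 5: 12 = 2·5 + 2; at 6: 2·6 + 2 = 14; next = 13
base 6: 13 = 2·6 + 1; at 7: 2·7 + 1 = 15; next = 14
base 7: 14 = 2·7; at 8: 2·8 = 16; next = 15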